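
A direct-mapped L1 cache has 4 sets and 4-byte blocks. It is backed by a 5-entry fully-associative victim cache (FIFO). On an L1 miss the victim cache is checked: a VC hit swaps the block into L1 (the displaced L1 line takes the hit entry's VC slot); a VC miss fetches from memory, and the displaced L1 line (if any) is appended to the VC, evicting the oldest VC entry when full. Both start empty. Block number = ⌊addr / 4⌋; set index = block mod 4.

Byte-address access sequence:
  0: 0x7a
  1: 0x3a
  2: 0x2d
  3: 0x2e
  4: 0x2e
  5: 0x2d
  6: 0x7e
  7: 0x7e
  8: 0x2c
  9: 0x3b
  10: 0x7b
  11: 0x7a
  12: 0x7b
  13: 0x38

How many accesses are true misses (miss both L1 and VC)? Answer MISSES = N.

  [0] addr=0x7a blk=30 s=2: MISS | VC []
  [1] addr=0x3a blk=14 s=2: MISS | VC [30]
  [2] addr=0x2d blk=11 s=3: MISS | VC [30]
  [3] addr=0x2e blk=11 s=3: L1-HIT | VC [30]
  [4] addr=0x2e blk=11 s=3: L1-HIT | VC [30]
  [5] addr=0x2d blk=11 s=3: L1-HIT | VC [30]
  [6] addr=0x7e blk=31 s=3: MISS | VC [30, 11]
  [7] addr=0x7e blk=31 s=3: L1-HIT | VC [30, 11]
  [8] addr=0x2c blk=11 s=3: VC-HIT | VC [30, 31]
  [9] addr=0x3b blk=14 s=2: L1-HIT | VC [30, 31]
  [10] addr=0x7b blk=30 s=2: VC-HIT | VC [14, 31]
  [11] addr=0x7a blk=30 s=2: L1-HIT | VC [14, 31]
  [12] addr=0x7b blk=30 s=2: L1-HIT | VC [14, 31]
  [13] addr=0x38 blk=14 s=2: VC-HIT | VC [30, 31]

MISSES = 4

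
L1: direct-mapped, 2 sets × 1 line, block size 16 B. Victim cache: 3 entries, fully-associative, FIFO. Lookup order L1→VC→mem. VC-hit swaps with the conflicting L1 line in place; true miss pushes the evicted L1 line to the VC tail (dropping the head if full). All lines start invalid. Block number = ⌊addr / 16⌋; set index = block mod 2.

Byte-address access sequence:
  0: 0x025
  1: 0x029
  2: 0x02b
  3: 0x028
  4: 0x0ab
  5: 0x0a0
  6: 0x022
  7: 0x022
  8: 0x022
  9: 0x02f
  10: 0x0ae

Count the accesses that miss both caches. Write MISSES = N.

MISSES = 2

  [0] addr=0x25 blk=2 s=0: MISS | VC []
  [1] addr=0x29 blk=2 s=0: L1-HIT | VC []
  [2] addr=0x2b blk=2 s=0: L1-HIT | VC []
  [3] addr=0x28 blk=2 s=0: L1-HIT | VC []
  [4] addr=0xab blk=10 s=0: MISS | VC [2]
  [5] addr=0xa0 blk=10 s=0: L1-HIT | VC [2]
  [6] addr=0x22 blk=2 s=0: VC-HIT | VC [10]
  [7] addr=0x22 blk=2 s=0: L1-HIT | VC [10]
  [8] addr=0x22 blk=2 s=0: L1-HIT | VC [10]
  [9] addr=0x2f blk=2 s=0: L1-HIT | VC [10]
  [10] addr=0xae blk=10 s=0: VC-HIT | VC [2]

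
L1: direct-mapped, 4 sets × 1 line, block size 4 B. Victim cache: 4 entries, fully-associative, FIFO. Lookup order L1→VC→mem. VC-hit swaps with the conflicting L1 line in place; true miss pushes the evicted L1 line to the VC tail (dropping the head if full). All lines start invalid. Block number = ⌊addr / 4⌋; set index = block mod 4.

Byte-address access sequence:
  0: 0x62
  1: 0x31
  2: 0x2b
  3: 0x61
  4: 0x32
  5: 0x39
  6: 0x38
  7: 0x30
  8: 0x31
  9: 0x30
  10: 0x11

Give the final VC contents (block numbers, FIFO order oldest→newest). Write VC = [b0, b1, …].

#0 0x62→b24/s0 MISS; vc=[]
#1 0x31→b12/s0 MISS; vc=[24]
#2 0x2b→b10/s2 MISS; vc=[24]
#3 0x61→b24/s0 VC-HIT; vc=[12]
#4 0x32→b12/s0 VC-HIT; vc=[24]
#5 0x39→b14/s2 MISS; vc=[24,10]
#6 0x38→b14/s2 L1-HIT; vc=[24,10]
#7 0x30→b12/s0 L1-HIT; vc=[24,10]
#8 0x31→b12/s0 L1-HIT; vc=[24,10]
#9 0x30→b12/s0 L1-HIT; vc=[24,10]
#10 0x11→b4/s0 MISS; vc=[24,10,12]

VC = [24, 10, 12]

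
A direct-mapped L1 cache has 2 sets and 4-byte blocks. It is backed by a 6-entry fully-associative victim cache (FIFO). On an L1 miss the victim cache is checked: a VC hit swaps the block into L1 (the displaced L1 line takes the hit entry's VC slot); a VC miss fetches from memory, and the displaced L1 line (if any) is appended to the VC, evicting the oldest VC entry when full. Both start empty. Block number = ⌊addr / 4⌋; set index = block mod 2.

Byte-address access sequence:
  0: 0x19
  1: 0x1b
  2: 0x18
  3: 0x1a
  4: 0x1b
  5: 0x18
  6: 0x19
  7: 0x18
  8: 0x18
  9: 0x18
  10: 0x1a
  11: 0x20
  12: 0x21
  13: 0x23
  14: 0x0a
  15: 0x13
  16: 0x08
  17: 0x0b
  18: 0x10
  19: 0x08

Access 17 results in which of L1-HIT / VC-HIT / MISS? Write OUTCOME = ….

OUTCOME = L1-HIT

  [0] addr=0x19 blk=6 s=0: MISS | VC []
  [1] addr=0x1b blk=6 s=0: L1-HIT | VC []
  [2] addr=0x18 blk=6 s=0: L1-HIT | VC []
  [3] addr=0x1a blk=6 s=0: L1-HIT | VC []
  [4] addr=0x1b blk=6 s=0: L1-HIT | VC []
  [5] addr=0x18 blk=6 s=0: L1-HIT | VC []
  [6] addr=0x19 blk=6 s=0: L1-HIT | VC []
  [7] addr=0x18 blk=6 s=0: L1-HIT | VC []
  [8] addr=0x18 blk=6 s=0: L1-HIT | VC []
  [9] addr=0x18 blk=6 s=0: L1-HIT | VC []
  [10] addr=0x1a blk=6 s=0: L1-HIT | VC []
  [11] addr=0x20 blk=8 s=0: MISS | VC [6]
  [12] addr=0x21 blk=8 s=0: L1-HIT | VC [6]
  [13] addr=0x23 blk=8 s=0: L1-HIT | VC [6]
  [14] addr=0xa blk=2 s=0: MISS | VC [6, 8]
  [15] addr=0x13 blk=4 s=0: MISS | VC [6, 8, 2]
  [16] addr=0x8 blk=2 s=0: VC-HIT | VC [6, 8, 4]
  [17] addr=0xb blk=2 s=0: L1-HIT | VC [6, 8, 4]
  [18] addr=0x10 blk=4 s=0: VC-HIT | VC [6, 8, 2]
  [19] addr=0x8 blk=2 s=0: VC-HIT | VC [6, 8, 4]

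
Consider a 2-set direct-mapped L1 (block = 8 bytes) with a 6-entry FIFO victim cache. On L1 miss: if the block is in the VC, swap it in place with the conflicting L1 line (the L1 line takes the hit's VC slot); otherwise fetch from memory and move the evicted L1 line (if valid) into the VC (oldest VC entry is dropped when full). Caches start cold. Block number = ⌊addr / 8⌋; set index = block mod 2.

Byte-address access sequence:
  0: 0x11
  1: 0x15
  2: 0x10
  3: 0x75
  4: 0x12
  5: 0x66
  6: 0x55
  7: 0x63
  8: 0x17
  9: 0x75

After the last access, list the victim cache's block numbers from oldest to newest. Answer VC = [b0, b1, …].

0: 0x11 (blk 2, set 0) → MISS  vc=[]
1: 0x15 (blk 2, set 0) → L1-HIT  vc=[]
2: 0x10 (blk 2, set 0) → L1-HIT  vc=[]
3: 0x75 (blk 14, set 0) → MISS  vc=[2]
4: 0x12 (blk 2, set 0) → VC-HIT  vc=[14]
5: 0x66 (blk 12, set 0) → MISS  vc=[14, 2]
6: 0x55 (blk 10, set 0) → MISS  vc=[14, 2, 12]
7: 0x63 (blk 12, set 0) → VC-HIT  vc=[14, 2, 10]
8: 0x17 (blk 2, set 0) → VC-HIT  vc=[14, 12, 10]
9: 0x75 (blk 14, set 0) → VC-HIT  vc=[2, 12, 10]

VC = [2, 12, 10]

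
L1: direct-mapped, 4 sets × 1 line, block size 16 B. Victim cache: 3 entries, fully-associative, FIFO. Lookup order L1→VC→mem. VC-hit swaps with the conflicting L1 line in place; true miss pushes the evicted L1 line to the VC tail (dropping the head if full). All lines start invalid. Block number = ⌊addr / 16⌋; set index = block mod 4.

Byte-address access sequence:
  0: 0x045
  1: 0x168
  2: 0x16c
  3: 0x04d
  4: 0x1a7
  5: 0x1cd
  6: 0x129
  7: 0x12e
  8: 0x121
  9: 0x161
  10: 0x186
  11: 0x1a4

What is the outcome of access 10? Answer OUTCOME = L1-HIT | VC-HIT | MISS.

OUTCOME = MISS

#0 0x45→b4/s0 MISS; vc=[]
#1 0x168→b22/s2 MISS; vc=[]
#2 0x16c→b22/s2 L1-HIT; vc=[]
#3 0x4d→b4/s0 L1-HIT; vc=[]
#4 0x1a7→b26/s2 MISS; vc=[22]
#5 0x1cd→b28/s0 MISS; vc=[22,4]
#6 0x129→b18/s2 MISS; vc=[22,4,26]
#7 0x12e→b18/s2 L1-HIT; vc=[22,4,26]
#8 0x121→b18/s2 L1-HIT; vc=[22,4,26]
#9 0x161→b22/s2 VC-HIT; vc=[18,4,26]
#10 0x186→b24/s0 MISS; vc=[4,26,28]
#11 0x1a4→b26/s2 VC-HIT; vc=[4,22,28]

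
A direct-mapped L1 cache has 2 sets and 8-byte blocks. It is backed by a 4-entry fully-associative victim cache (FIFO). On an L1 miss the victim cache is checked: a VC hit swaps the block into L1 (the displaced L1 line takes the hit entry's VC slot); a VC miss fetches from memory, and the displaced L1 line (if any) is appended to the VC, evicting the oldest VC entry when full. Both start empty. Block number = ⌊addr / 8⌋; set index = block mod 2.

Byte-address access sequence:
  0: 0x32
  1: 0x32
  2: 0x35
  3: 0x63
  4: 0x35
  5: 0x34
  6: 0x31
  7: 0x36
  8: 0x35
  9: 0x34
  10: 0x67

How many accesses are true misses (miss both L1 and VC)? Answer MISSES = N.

  [0] addr=0x32 blk=6 s=0: MISS | VC []
  [1] addr=0x32 blk=6 s=0: L1-HIT | VC []
  [2] addr=0x35 blk=6 s=0: L1-HIT | VC []
  [3] addr=0x63 blk=12 s=0: MISS | VC [6]
  [4] addr=0x35 blk=6 s=0: VC-HIT | VC [12]
  [5] addr=0x34 blk=6 s=0: L1-HIT | VC [12]
  [6] addr=0x31 blk=6 s=0: L1-HIT | VC [12]
  [7] addr=0x36 blk=6 s=0: L1-HIT | VC [12]
  [8] addr=0x35 blk=6 s=0: L1-HIT | VC [12]
  [9] addr=0x34 blk=6 s=0: L1-HIT | VC [12]
  [10] addr=0x67 blk=12 s=0: VC-HIT | VC [6]

MISSES = 2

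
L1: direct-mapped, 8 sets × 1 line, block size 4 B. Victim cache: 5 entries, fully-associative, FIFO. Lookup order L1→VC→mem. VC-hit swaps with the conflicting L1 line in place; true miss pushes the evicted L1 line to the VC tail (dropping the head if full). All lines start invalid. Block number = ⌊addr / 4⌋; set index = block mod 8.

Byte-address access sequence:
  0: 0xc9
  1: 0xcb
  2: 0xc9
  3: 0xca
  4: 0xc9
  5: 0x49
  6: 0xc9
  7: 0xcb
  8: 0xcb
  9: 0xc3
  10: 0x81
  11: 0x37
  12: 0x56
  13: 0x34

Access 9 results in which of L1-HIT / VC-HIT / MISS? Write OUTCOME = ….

OUTCOME = MISS

  [0] addr=0xc9 blk=50 s=2: MISS | VC []
  [1] addr=0xcb blk=50 s=2: L1-HIT | VC []
  [2] addr=0xc9 blk=50 s=2: L1-HIT | VC []
  [3] addr=0xca blk=50 s=2: L1-HIT | VC []
  [4] addr=0xc9 blk=50 s=2: L1-HIT | VC []
  [5] addr=0x49 blk=18 s=2: MISS | VC [50]
  [6] addr=0xc9 blk=50 s=2: VC-HIT | VC [18]
  [7] addr=0xcb blk=50 s=2: L1-HIT | VC [18]
  [8] addr=0xcb blk=50 s=2: L1-HIT | VC [18]
  [9] addr=0xc3 blk=48 s=0: MISS | VC [18]
  [10] addr=0x81 blk=32 s=0: MISS | VC [18, 48]
  [11] addr=0x37 blk=13 s=5: MISS | VC [18, 48]
  [12] addr=0x56 blk=21 s=5: MISS | VC [18, 48, 13]
  [13] addr=0x34 blk=13 s=5: VC-HIT | VC [18, 48, 21]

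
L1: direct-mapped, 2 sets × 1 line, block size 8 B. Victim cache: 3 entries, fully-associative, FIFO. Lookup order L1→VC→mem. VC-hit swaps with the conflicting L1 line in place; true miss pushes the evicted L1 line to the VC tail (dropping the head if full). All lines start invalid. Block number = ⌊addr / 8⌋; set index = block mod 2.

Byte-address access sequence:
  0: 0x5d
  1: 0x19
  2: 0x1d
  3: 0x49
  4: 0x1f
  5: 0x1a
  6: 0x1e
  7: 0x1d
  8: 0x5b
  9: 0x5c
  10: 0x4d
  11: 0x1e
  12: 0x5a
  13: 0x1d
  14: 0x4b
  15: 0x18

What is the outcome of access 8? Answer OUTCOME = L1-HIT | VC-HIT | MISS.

#0 0x5d→b11/s1 MISS; vc=[]
#1 0x19→b3/s1 MISS; vc=[11]
#2 0x1d→b3/s1 L1-HIT; vc=[11]
#3 0x49→b9/s1 MISS; vc=[11,3]
#4 0x1f→b3/s1 VC-HIT; vc=[11,9]
#5 0x1a→b3/s1 L1-HIT; vc=[11,9]
#6 0x1e→b3/s1 L1-HIT; vc=[11,9]
#7 0x1d→b3/s1 L1-HIT; vc=[11,9]
#8 0x5b→b11/s1 VC-HIT; vc=[3,9]
#9 0x5c→b11/s1 L1-HIT; vc=[3,9]
#10 0x4d→b9/s1 VC-HIT; vc=[3,11]
#11 0x1e→b3/s1 VC-HIT; vc=[9,11]
#12 0x5a→b11/s1 VC-HIT; vc=[9,3]
#13 0x1d→b3/s1 VC-HIT; vc=[9,11]
#14 0x4b→b9/s1 VC-HIT; vc=[3,11]
#15 0x18→b3/s1 VC-HIT; vc=[9,11]

OUTCOME = VC-HIT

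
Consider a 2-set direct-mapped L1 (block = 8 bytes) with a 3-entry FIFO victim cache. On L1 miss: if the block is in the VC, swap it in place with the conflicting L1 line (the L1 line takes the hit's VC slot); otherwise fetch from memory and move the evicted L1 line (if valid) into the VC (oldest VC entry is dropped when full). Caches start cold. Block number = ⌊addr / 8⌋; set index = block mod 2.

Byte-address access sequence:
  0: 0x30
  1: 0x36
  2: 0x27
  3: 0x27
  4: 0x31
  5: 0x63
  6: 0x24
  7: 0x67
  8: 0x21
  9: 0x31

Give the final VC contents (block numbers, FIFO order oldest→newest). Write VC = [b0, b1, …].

#0 0x30→b6/s0 MISS; vc=[]
#1 0x36→b6/s0 L1-HIT; vc=[]
#2 0x27→b4/s0 MISS; vc=[6]
#3 0x27→b4/s0 L1-HIT; vc=[6]
#4 0x31→b6/s0 VC-HIT; vc=[4]
#5 0x63→b12/s0 MISS; vc=[4,6]
#6 0x24→b4/s0 VC-HIT; vc=[12,6]
#7 0x67→b12/s0 VC-HIT; vc=[4,6]
#8 0x21→b4/s0 VC-HIT; vc=[12,6]
#9 0x31→b6/s0 VC-HIT; vc=[12,4]

VC = [12, 4]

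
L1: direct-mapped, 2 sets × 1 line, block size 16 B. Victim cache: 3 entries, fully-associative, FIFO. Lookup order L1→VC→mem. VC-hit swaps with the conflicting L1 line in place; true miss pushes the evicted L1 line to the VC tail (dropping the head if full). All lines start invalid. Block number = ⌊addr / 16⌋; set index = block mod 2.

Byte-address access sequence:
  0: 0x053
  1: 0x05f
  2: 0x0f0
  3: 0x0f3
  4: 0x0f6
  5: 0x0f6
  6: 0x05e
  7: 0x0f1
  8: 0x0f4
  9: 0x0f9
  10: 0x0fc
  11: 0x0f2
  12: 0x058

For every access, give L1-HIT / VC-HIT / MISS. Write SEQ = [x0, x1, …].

#0 0x53→b5/s1 MISS; vc=[]
#1 0x5f→b5/s1 L1-HIT; vc=[]
#2 0xf0→b15/s1 MISS; vc=[5]
#3 0xf3→b15/s1 L1-HIT; vc=[5]
#4 0xf6→b15/s1 L1-HIT; vc=[5]
#5 0xf6→b15/s1 L1-HIT; vc=[5]
#6 0x5e→b5/s1 VC-HIT; vc=[15]
#7 0xf1→b15/s1 VC-HIT; vc=[5]
#8 0xf4→b15/s1 L1-HIT; vc=[5]
#9 0xf9→b15/s1 L1-HIT; vc=[5]
#10 0xfc→b15/s1 L1-HIT; vc=[5]
#11 0xf2→b15/s1 L1-HIT; vc=[5]
#12 0x58→b5/s1 VC-HIT; vc=[15]

SEQ = [MISS, L1-HIT, MISS, L1-HIT, L1-HIT, L1-HIT, VC-HIT, VC-HIT, L1-HIT, L1-HIT, L1-HIT, L1-HIT, VC-HIT]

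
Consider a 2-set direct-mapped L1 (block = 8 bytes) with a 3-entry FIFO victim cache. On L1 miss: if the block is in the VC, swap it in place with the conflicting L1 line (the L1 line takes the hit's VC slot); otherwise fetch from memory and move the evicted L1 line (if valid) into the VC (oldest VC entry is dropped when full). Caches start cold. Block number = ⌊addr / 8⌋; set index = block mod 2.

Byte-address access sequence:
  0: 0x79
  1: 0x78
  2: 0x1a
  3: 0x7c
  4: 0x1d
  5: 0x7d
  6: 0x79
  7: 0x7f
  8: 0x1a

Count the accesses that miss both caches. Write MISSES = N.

  [0] addr=0x79 blk=15 s=1: MISS | VC []
  [1] addr=0x78 blk=15 s=1: L1-HIT | VC []
  [2] addr=0x1a blk=3 s=1: MISS | VC [15]
  [3] addr=0x7c blk=15 s=1: VC-HIT | VC [3]
  [4] addr=0x1d blk=3 s=1: VC-HIT | VC [15]
  [5] addr=0x7d blk=15 s=1: VC-HIT | VC [3]
  [6] addr=0x79 blk=15 s=1: L1-HIT | VC [3]
  [7] addr=0x7f blk=15 s=1: L1-HIT | VC [3]
  [8] addr=0x1a blk=3 s=1: VC-HIT | VC [15]

MISSES = 2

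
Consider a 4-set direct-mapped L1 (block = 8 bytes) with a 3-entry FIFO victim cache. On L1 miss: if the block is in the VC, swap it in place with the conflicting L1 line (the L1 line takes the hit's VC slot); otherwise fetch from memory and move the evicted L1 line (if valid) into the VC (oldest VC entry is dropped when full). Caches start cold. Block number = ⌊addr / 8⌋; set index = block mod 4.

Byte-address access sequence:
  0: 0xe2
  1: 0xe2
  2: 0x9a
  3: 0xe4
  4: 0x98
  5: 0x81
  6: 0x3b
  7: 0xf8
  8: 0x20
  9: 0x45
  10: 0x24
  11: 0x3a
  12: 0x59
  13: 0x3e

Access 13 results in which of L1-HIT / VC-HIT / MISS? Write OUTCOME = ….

  [0] addr=0xe2 blk=28 s=0: MISS | VC []
  [1] addr=0xe2 blk=28 s=0: L1-HIT | VC []
  [2] addr=0x9a blk=19 s=3: MISS | VC []
  [3] addr=0xe4 blk=28 s=0: L1-HIT | VC []
  [4] addr=0x98 blk=19 s=3: L1-HIT | VC []
  [5] addr=0x81 blk=16 s=0: MISS | VC [28]
  [6] addr=0x3b blk=7 s=3: MISS | VC [28, 19]
  [7] addr=0xf8 blk=31 s=3: MISS | VC [28, 19, 7]
  [8] addr=0x20 blk=4 s=0: MISS | VC [19, 7, 16]
  [9] addr=0x45 blk=8 s=0: MISS | VC [7, 16, 4]
  [10] addr=0x24 blk=4 s=0: VC-HIT | VC [7, 16, 8]
  [11] addr=0x3a blk=7 s=3: VC-HIT | VC [31, 16, 8]
  [12] addr=0x59 blk=11 s=3: MISS | VC [16, 8, 7]
  [13] addr=0x3e blk=7 s=3: VC-HIT | VC [16, 8, 11]

OUTCOME = VC-HIT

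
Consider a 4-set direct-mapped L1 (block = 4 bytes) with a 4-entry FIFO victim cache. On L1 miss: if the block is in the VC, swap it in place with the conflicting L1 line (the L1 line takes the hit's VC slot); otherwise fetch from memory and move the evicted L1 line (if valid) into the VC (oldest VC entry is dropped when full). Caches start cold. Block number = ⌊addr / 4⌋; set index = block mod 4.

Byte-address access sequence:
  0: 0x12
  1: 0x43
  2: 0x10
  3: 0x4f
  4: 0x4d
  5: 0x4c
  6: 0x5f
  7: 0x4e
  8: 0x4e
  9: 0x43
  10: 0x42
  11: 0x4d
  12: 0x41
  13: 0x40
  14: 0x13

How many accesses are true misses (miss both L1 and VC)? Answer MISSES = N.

MISSES = 4

#0 0x12→b4/s0 MISS; vc=[]
#1 0x43→b16/s0 MISS; vc=[4]
#2 0x10→b4/s0 VC-HIT; vc=[16]
#3 0x4f→b19/s3 MISS; vc=[16]
#4 0x4d→b19/s3 L1-HIT; vc=[16]
#5 0x4c→b19/s3 L1-HIT; vc=[16]
#6 0x5f→b23/s3 MISS; vc=[16,19]
#7 0x4e→b19/s3 VC-HIT; vc=[16,23]
#8 0x4e→b19/s3 L1-HIT; vc=[16,23]
#9 0x43→b16/s0 VC-HIT; vc=[4,23]
#10 0x42→b16/s0 L1-HIT; vc=[4,23]
#11 0x4d→b19/s3 L1-HIT; vc=[4,23]
#12 0x41→b16/s0 L1-HIT; vc=[4,23]
#13 0x40→b16/s0 L1-HIT; vc=[4,23]
#14 0x13→b4/s0 VC-HIT; vc=[16,23]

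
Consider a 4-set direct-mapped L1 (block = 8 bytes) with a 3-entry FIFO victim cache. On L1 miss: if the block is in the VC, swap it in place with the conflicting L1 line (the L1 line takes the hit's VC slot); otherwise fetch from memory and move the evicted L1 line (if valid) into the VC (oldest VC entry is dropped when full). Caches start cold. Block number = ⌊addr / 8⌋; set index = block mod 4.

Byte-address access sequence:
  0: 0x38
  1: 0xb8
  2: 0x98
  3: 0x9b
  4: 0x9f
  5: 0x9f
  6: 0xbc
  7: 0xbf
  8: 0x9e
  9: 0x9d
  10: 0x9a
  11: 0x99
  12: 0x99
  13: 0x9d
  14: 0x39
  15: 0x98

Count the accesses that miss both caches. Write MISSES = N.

MISSES = 3

0: 0x38 (blk 7, set 3) → MISS  vc=[]
1: 0xb8 (blk 23, set 3) → MISS  vc=[7]
2: 0x98 (blk 19, set 3) → MISS  vc=[7, 23]
3: 0x9b (blk 19, set 3) → L1-HIT  vc=[7, 23]
4: 0x9f (blk 19, set 3) → L1-HIT  vc=[7, 23]
5: 0x9f (blk 19, set 3) → L1-HIT  vc=[7, 23]
6: 0xbc (blk 23, set 3) → VC-HIT  vc=[7, 19]
7: 0xbf (blk 23, set 3) → L1-HIT  vc=[7, 19]
8: 0x9e (blk 19, set 3) → VC-HIT  vc=[7, 23]
9: 0x9d (blk 19, set 3) → L1-HIT  vc=[7, 23]
10: 0x9a (blk 19, set 3) → L1-HIT  vc=[7, 23]
11: 0x99 (blk 19, set 3) → L1-HIT  vc=[7, 23]
12: 0x99 (blk 19, set 3) → L1-HIT  vc=[7, 23]
13: 0x9d (blk 19, set 3) → L1-HIT  vc=[7, 23]
14: 0x39 (blk 7, set 3) → VC-HIT  vc=[19, 23]
15: 0x98 (blk 19, set 3) → VC-HIT  vc=[7, 23]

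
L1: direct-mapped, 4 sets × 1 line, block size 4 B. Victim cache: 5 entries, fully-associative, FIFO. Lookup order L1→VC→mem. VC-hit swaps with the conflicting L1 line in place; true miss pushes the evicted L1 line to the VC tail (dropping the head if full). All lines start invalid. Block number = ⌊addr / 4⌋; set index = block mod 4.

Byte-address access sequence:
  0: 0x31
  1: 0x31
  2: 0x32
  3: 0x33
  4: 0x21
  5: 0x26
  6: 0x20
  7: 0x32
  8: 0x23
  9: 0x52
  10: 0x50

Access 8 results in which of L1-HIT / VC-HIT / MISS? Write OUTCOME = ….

  [0] addr=0x31 blk=12 s=0: MISS | VC []
  [1] addr=0x31 blk=12 s=0: L1-HIT | VC []
  [2] addr=0x32 blk=12 s=0: L1-HIT | VC []
  [3] addr=0x33 blk=12 s=0: L1-HIT | VC []
  [4] addr=0x21 blk=8 s=0: MISS | VC [12]
  [5] addr=0x26 blk=9 s=1: MISS | VC [12]
  [6] addr=0x20 blk=8 s=0: L1-HIT | VC [12]
  [7] addr=0x32 blk=12 s=0: VC-HIT | VC [8]
  [8] addr=0x23 blk=8 s=0: VC-HIT | VC [12]
  [9] addr=0x52 blk=20 s=0: MISS | VC [12, 8]
  [10] addr=0x50 blk=20 s=0: L1-HIT | VC [12, 8]

OUTCOME = VC-HIT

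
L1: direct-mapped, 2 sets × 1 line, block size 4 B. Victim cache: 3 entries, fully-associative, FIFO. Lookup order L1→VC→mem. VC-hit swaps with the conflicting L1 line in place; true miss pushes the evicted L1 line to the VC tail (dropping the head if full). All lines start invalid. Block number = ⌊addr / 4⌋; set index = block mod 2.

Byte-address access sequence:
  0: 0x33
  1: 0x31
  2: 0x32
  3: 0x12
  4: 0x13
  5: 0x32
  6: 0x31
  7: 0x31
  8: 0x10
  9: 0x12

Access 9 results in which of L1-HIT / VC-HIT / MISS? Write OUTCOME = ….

OUTCOME = L1-HIT

  [0] addr=0x33 blk=12 s=0: MISS | VC []
  [1] addr=0x31 blk=12 s=0: L1-HIT | VC []
  [2] addr=0x32 blk=12 s=0: L1-HIT | VC []
  [3] addr=0x12 blk=4 s=0: MISS | VC [12]
  [4] addr=0x13 blk=4 s=0: L1-HIT | VC [12]
  [5] addr=0x32 blk=12 s=0: VC-HIT | VC [4]
  [6] addr=0x31 blk=12 s=0: L1-HIT | VC [4]
  [7] addr=0x31 blk=12 s=0: L1-HIT | VC [4]
  [8] addr=0x10 blk=4 s=0: VC-HIT | VC [12]
  [9] addr=0x12 blk=4 s=0: L1-HIT | VC [12]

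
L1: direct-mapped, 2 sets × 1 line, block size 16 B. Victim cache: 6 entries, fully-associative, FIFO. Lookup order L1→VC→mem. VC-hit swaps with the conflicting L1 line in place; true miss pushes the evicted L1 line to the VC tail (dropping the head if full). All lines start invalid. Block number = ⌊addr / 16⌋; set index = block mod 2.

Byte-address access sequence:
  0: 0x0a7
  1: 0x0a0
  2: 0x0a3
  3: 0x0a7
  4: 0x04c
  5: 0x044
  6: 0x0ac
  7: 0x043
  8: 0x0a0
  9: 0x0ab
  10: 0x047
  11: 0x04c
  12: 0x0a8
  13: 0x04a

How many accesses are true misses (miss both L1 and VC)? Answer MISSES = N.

#0 0xa7→b10/s0 MISS; vc=[]
#1 0xa0→b10/s0 L1-HIT; vc=[]
#2 0xa3→b10/s0 L1-HIT; vc=[]
#3 0xa7→b10/s0 L1-HIT; vc=[]
#4 0x4c→b4/s0 MISS; vc=[10]
#5 0x44→b4/s0 L1-HIT; vc=[10]
#6 0xac→b10/s0 VC-HIT; vc=[4]
#7 0x43→b4/s0 VC-HIT; vc=[10]
#8 0xa0→b10/s0 VC-HIT; vc=[4]
#9 0xab→b10/s0 L1-HIT; vc=[4]
#10 0x47→b4/s0 VC-HIT; vc=[10]
#11 0x4c→b4/s0 L1-HIT; vc=[10]
#12 0xa8→b10/s0 VC-HIT; vc=[4]
#13 0x4a→b4/s0 VC-HIT; vc=[10]

MISSES = 2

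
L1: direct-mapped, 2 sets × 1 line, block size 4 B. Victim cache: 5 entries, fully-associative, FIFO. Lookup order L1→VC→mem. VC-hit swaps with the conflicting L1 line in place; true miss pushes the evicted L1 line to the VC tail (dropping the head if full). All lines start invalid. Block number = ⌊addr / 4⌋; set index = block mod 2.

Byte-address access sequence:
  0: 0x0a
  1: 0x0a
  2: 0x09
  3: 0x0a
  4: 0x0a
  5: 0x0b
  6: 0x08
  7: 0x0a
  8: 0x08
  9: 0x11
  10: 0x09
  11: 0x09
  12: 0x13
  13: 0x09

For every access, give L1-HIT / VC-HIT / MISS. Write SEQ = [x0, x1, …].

SEQ = [MISS, L1-HIT, L1-HIT, L1-HIT, L1-HIT, L1-HIT, L1-HIT, L1-HIT, L1-HIT, MISS, VC-HIT, L1-HIT, VC-HIT, VC-HIT]

#0 0xa→b2/s0 MISS; vc=[]
#1 0xa→b2/s0 L1-HIT; vc=[]
#2 0x9→b2/s0 L1-HIT; vc=[]
#3 0xa→b2/s0 L1-HIT; vc=[]
#4 0xa→b2/s0 L1-HIT; vc=[]
#5 0xb→b2/s0 L1-HIT; vc=[]
#6 0x8→b2/s0 L1-HIT; vc=[]
#7 0xa→b2/s0 L1-HIT; vc=[]
#8 0x8→b2/s0 L1-HIT; vc=[]
#9 0x11→b4/s0 MISS; vc=[2]
#10 0x9→b2/s0 VC-HIT; vc=[4]
#11 0x9→b2/s0 L1-HIT; vc=[4]
#12 0x13→b4/s0 VC-HIT; vc=[2]
#13 0x9→b2/s0 VC-HIT; vc=[4]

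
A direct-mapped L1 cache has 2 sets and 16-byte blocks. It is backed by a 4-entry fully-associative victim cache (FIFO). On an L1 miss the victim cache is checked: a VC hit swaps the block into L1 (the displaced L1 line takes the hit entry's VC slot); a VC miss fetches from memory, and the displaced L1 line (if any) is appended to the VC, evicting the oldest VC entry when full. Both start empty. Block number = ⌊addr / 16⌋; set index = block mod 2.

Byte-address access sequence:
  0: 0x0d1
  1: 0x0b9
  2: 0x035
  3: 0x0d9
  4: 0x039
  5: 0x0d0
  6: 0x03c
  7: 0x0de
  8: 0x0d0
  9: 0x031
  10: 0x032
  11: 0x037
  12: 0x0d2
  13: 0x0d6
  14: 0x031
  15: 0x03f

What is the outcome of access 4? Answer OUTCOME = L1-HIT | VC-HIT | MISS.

0: 0xd1 (blk 13, set 1) → MISS  vc=[]
1: 0xb9 (blk 11, set 1) → MISS  vc=[13]
2: 0x35 (blk 3, set 1) → MISS  vc=[13, 11]
3: 0xd9 (blk 13, set 1) → VC-HIT  vc=[3, 11]
4: 0x39 (blk 3, set 1) → VC-HIT  vc=[13, 11]
5: 0xd0 (blk 13, set 1) → VC-HIT  vc=[3, 11]
6: 0x3c (blk 3, set 1) → VC-HIT  vc=[13, 11]
7: 0xde (blk 13, set 1) → VC-HIT  vc=[3, 11]
8: 0xd0 (blk 13, set 1) → L1-HIT  vc=[3, 11]
9: 0x31 (blk 3, set 1) → VC-HIT  vc=[13, 11]
10: 0x32 (blk 3, set 1) → L1-HIT  vc=[13, 11]
11: 0x37 (blk 3, set 1) → L1-HIT  vc=[13, 11]
12: 0xd2 (blk 13, set 1) → VC-HIT  vc=[3, 11]
13: 0xd6 (blk 13, set 1) → L1-HIT  vc=[3, 11]
14: 0x31 (blk 3, set 1) → VC-HIT  vc=[13, 11]
15: 0x3f (blk 3, set 1) → L1-HIT  vc=[13, 11]

OUTCOME = VC-HIT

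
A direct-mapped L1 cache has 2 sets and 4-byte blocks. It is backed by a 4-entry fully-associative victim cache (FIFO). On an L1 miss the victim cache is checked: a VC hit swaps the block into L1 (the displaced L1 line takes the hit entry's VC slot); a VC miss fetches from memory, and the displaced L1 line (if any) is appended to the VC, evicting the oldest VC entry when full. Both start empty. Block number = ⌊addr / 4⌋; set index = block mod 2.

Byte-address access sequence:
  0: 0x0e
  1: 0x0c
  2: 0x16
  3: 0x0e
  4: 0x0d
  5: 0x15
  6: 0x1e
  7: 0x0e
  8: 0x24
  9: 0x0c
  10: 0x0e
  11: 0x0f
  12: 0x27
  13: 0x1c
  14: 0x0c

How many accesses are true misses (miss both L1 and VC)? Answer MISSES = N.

  [0] addr=0xe blk=3 s=1: MISS | VC []
  [1] addr=0xc blk=3 s=1: L1-HIT | VC []
  [2] addr=0x16 blk=5 s=1: MISS | VC [3]
  [3] addr=0xe blk=3 s=1: VC-HIT | VC [5]
  [4] addr=0xd blk=3 s=1: L1-HIT | VC [5]
  [5] addr=0x15 blk=5 s=1: VC-HIT | VC [3]
  [6] addr=0x1e blk=7 s=1: MISS | VC [3, 5]
  [7] addr=0xe blk=3 s=1: VC-HIT | VC [7, 5]
  [8] addr=0x24 blk=9 s=1: MISS | VC [7, 5, 3]
  [9] addr=0xc blk=3 s=1: VC-HIT | VC [7, 5, 9]
  [10] addr=0xe blk=3 s=1: L1-HIT | VC [7, 5, 9]
  [11] addr=0xf blk=3 s=1: L1-HIT | VC [7, 5, 9]
  [12] addr=0x27 blk=9 s=1: VC-HIT | VC [7, 5, 3]
  [13] addr=0x1c blk=7 s=1: VC-HIT | VC [9, 5, 3]
  [14] addr=0xc blk=3 s=1: VC-HIT | VC [9, 5, 7]

MISSES = 4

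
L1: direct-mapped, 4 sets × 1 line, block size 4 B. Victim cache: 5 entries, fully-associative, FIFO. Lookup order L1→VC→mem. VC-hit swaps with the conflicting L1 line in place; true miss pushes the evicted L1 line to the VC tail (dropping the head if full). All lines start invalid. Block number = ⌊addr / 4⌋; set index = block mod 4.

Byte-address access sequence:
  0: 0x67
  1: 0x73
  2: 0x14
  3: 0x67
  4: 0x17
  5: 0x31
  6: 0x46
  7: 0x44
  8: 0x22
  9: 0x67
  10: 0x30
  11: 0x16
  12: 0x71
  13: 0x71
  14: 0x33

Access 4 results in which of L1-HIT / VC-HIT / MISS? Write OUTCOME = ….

OUTCOME = VC-HIT

0: 0x67 (blk 25, set 1) → MISS  vc=[]
1: 0x73 (blk 28, set 0) → MISS  vc=[]
2: 0x14 (blk 5, set 1) → MISS  vc=[25]
3: 0x67 (blk 25, set 1) → VC-HIT  vc=[5]
4: 0x17 (blk 5, set 1) → VC-HIT  vc=[25]
5: 0x31 (blk 12, set 0) → MISS  vc=[25, 28]
6: 0x46 (blk 17, set 1) → MISS  vc=[25, 28, 5]
7: 0x44 (blk 17, set 1) → L1-HIT  vc=[25, 28, 5]
8: 0x22 (blk 8, set 0) → MISS  vc=[25, 28, 5, 12]
9: 0x67 (blk 25, set 1) → VC-HIT  vc=[17, 28, 5, 12]
10: 0x30 (blk 12, set 0) → VC-HIT  vc=[17, 28, 5, 8]
11: 0x16 (blk 5, set 1) → VC-HIT  vc=[17, 28, 25, 8]
12: 0x71 (blk 28, set 0) → VC-HIT  vc=[17, 12, 25, 8]
13: 0x71 (blk 28, set 0) → L1-HIT  vc=[17, 12, 25, 8]
14: 0x33 (blk 12, set 0) → VC-HIT  vc=[17, 28, 25, 8]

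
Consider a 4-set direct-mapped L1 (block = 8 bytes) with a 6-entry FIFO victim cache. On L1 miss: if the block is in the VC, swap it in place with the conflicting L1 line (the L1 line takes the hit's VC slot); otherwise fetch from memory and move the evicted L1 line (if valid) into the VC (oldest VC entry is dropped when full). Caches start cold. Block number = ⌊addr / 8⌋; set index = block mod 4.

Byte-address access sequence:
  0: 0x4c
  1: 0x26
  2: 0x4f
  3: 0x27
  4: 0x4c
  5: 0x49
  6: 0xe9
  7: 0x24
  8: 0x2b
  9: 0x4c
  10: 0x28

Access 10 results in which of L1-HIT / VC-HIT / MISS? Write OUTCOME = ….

OUTCOME = VC-HIT

#0 0x4c→b9/s1 MISS; vc=[]
#1 0x26→b4/s0 MISS; vc=[]
#2 0x4f→b9/s1 L1-HIT; vc=[]
#3 0x27→b4/s0 L1-HIT; vc=[]
#4 0x4c→b9/s1 L1-HIT; vc=[]
#5 0x49→b9/s1 L1-HIT; vc=[]
#6 0xe9→b29/s1 MISS; vc=[9]
#7 0x24→b4/s0 L1-HIT; vc=[9]
#8 0x2b→b5/s1 MISS; vc=[9,29]
#9 0x4c→b9/s1 VC-HIT; vc=[5,29]
#10 0x28→b5/s1 VC-HIT; vc=[9,29]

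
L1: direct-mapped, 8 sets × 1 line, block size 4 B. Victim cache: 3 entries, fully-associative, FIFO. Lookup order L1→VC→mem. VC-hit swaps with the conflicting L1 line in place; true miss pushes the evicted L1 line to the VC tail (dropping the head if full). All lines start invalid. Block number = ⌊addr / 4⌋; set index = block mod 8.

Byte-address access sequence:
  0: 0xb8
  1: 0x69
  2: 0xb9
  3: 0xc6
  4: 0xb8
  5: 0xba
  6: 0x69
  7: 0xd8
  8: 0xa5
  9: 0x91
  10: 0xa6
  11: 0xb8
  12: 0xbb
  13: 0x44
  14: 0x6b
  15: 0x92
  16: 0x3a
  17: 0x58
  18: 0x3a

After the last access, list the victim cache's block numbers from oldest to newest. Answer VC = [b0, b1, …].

  [0] addr=0xb8 blk=46 s=6: MISS | VC []
  [1] addr=0x69 blk=26 s=2: MISS | VC []
  [2] addr=0xb9 blk=46 s=6: L1-HIT | VC []
  [3] addr=0xc6 blk=49 s=1: MISS | VC []
  [4] addr=0xb8 blk=46 s=6: L1-HIT | VC []
  [5] addr=0xba blk=46 s=6: L1-HIT | VC []
  [6] addr=0x69 blk=26 s=2: L1-HIT | VC []
  [7] addr=0xd8 blk=54 s=6: MISS | VC [46]
  [8] addr=0xa5 blk=41 s=1: MISS | VC [46, 49]
  [9] addr=0x91 blk=36 s=4: MISS | VC [46, 49]
  [10] addr=0xa6 blk=41 s=1: L1-HIT | VC [46, 49]
  [11] addr=0xb8 blk=46 s=6: VC-HIT | VC [54, 49]
  [12] addr=0xbb blk=46 s=6: L1-HIT | VC [54, 49]
  [13] addr=0x44 blk=17 s=1: MISS | VC [54, 49, 41]
  [14] addr=0x6b blk=26 s=2: L1-HIT | VC [54, 49, 41]
  [15] addr=0x92 blk=36 s=4: L1-HIT | VC [54, 49, 41]
  [16] addr=0x3a blk=14 s=6: MISS | VC [49, 41, 46]
  [17] addr=0x58 blk=22 s=6: MISS | VC [41, 46, 14]
  [18] addr=0x3a blk=14 s=6: VC-HIT | VC [41, 46, 22]

VC = [41, 46, 22]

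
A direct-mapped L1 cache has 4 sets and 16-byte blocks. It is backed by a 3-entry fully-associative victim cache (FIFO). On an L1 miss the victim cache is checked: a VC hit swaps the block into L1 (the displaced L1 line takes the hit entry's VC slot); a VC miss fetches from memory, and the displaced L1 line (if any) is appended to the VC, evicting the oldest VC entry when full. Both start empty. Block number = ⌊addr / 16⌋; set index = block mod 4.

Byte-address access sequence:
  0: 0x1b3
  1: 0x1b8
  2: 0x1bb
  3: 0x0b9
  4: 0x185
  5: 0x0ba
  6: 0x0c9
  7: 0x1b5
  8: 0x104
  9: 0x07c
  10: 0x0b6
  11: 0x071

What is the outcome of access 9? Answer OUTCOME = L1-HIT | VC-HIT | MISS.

OUTCOME = MISS

  [0] addr=0x1b3 blk=27 s=3: MISS | VC []
  [1] addr=0x1b8 blk=27 s=3: L1-HIT | VC []
  [2] addr=0x1bb blk=27 s=3: L1-HIT | VC []
  [3] addr=0xb9 blk=11 s=3: MISS | VC [27]
  [4] addr=0x185 blk=24 s=0: MISS | VC [27]
  [5] addr=0xba blk=11 s=3: L1-HIT | VC [27]
  [6] addr=0xc9 blk=12 s=0: MISS | VC [27, 24]
  [7] addr=0x1b5 blk=27 s=3: VC-HIT | VC [11, 24]
  [8] addr=0x104 blk=16 s=0: MISS | VC [11, 24, 12]
  [9] addr=0x7c blk=7 s=3: MISS | VC [24, 12, 27]
  [10] addr=0xb6 blk=11 s=3: MISS | VC [12, 27, 7]
  [11] addr=0x71 blk=7 s=3: VC-HIT | VC [12, 27, 11]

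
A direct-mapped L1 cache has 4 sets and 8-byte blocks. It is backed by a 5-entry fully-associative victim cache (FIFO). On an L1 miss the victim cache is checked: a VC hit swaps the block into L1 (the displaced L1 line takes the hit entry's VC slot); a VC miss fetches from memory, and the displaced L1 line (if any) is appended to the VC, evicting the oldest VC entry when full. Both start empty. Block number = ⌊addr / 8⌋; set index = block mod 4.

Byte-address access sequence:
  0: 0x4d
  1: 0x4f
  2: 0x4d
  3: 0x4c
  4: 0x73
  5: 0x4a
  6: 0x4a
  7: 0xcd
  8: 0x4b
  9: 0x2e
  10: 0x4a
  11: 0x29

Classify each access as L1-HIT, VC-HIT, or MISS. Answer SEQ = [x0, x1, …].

#0 0x4d→b9/s1 MISS; vc=[]
#1 0x4f→b9/s1 L1-HIT; vc=[]
#2 0x4d→b9/s1 L1-HIT; vc=[]
#3 0x4c→b9/s1 L1-HIT; vc=[]
#4 0x73→b14/s2 MISS; vc=[]
#5 0x4a→b9/s1 L1-HIT; vc=[]
#6 0x4a→b9/s1 L1-HIT; vc=[]
#7 0xcd→b25/s1 MISS; vc=[9]
#8 0x4b→b9/s1 VC-HIT; vc=[25]
#9 0x2e→b5/s1 MISS; vc=[25,9]
#10 0x4a→b9/s1 VC-HIT; vc=[25,5]
#11 0x29→b5/s1 VC-HIT; vc=[25,9]

SEQ = [MISS, L1-HIT, L1-HIT, L1-HIT, MISS, L1-HIT, L1-HIT, MISS, VC-HIT, MISS, VC-HIT, VC-HIT]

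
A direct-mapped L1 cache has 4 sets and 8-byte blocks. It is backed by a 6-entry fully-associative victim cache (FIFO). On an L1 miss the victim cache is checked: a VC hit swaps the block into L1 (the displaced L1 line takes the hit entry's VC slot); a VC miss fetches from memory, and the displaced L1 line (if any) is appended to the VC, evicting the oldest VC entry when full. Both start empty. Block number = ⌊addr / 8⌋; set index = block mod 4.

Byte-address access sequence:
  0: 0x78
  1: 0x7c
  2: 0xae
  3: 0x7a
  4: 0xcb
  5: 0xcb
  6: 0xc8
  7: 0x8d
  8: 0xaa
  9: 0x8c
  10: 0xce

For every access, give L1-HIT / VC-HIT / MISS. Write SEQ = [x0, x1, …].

  [0] addr=0x78 blk=15 s=3: MISS | VC []
  [1] addr=0x7c blk=15 s=3: L1-HIT | VC []
  [2] addr=0xae blk=21 s=1: MISS | VC []
  [3] addr=0x7a blk=15 s=3: L1-HIT | VC []
  [4] addr=0xcb blk=25 s=1: MISS | VC [21]
  [5] addr=0xcb blk=25 s=1: L1-HIT | VC [21]
  [6] addr=0xc8 blk=25 s=1: L1-HIT | VC [21]
  [7] addr=0x8d blk=17 s=1: MISS | VC [21, 25]
  [8] addr=0xaa blk=21 s=1: VC-HIT | VC [17, 25]
  [9] addr=0x8c blk=17 s=1: VC-HIT | VC [21, 25]
  [10] addr=0xce blk=25 s=1: VC-HIT | VC [21, 17]

SEQ = [MISS, L1-HIT, MISS, L1-HIT, MISS, L1-HIT, L1-HIT, MISS, VC-HIT, VC-HIT, VC-HIT]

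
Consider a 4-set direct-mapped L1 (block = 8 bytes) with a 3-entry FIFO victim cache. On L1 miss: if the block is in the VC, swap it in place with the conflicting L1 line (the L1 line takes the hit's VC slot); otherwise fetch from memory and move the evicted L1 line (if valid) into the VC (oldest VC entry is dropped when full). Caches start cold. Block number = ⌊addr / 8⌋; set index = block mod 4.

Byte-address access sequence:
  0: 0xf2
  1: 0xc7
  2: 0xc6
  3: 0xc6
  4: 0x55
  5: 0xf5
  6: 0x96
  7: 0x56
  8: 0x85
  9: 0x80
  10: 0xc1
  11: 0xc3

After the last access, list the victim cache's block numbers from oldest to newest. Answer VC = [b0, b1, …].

0: 0xf2 (blk 30, set 2) → MISS  vc=[]
1: 0xc7 (blk 24, set 0) → MISS  vc=[]
2: 0xc6 (blk 24, set 0) → L1-HIT  vc=[]
3: 0xc6 (blk 24, set 0) → L1-HIT  vc=[]
4: 0x55 (blk 10, set 2) → MISS  vc=[30]
5: 0xf5 (blk 30, set 2) → VC-HIT  vc=[10]
6: 0x96 (blk 18, set 2) → MISS  vc=[10, 30]
7: 0x56 (blk 10, set 2) → VC-HIT  vc=[18, 30]
8: 0x85 (blk 16, set 0) → MISS  vc=[18, 30, 24]
9: 0x80 (blk 16, set 0) → L1-HIT  vc=[18, 30, 24]
10: 0xc1 (blk 24, set 0) → VC-HIT  vc=[18, 30, 16]
11: 0xc3 (blk 24, set 0) → L1-HIT  vc=[18, 30, 16]

VC = [18, 30, 16]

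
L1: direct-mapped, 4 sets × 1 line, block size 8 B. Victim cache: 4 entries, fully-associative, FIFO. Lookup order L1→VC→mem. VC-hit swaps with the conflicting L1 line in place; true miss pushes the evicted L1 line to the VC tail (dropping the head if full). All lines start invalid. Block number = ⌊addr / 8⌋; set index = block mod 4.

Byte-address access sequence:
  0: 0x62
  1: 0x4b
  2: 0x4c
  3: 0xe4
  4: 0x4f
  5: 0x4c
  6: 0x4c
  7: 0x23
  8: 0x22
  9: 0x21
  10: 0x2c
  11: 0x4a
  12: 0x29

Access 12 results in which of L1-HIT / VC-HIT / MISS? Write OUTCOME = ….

  [0] addr=0x62 blk=12 s=0: MISS | VC []
  [1] addr=0x4b blk=9 s=1: MISS | VC []
  [2] addr=0x4c blk=9 s=1: L1-HIT | VC []
  [3] addr=0xe4 blk=28 s=0: MISS | VC [12]
  [4] addr=0x4f blk=9 s=1: L1-HIT | VC [12]
  [5] addr=0x4c blk=9 s=1: L1-HIT | VC [12]
  [6] addr=0x4c blk=9 s=1: L1-HIT | VC [12]
  [7] addr=0x23 blk=4 s=0: MISS | VC [12, 28]
  [8] addr=0x22 blk=4 s=0: L1-HIT | VC [12, 28]
  [9] addr=0x21 blk=4 s=0: L1-HIT | VC [12, 28]
  [10] addr=0x2c blk=5 s=1: MISS | VC [12, 28, 9]
  [11] addr=0x4a blk=9 s=1: VC-HIT | VC [12, 28, 5]
  [12] addr=0x29 blk=5 s=1: VC-HIT | VC [12, 28, 9]

OUTCOME = VC-HIT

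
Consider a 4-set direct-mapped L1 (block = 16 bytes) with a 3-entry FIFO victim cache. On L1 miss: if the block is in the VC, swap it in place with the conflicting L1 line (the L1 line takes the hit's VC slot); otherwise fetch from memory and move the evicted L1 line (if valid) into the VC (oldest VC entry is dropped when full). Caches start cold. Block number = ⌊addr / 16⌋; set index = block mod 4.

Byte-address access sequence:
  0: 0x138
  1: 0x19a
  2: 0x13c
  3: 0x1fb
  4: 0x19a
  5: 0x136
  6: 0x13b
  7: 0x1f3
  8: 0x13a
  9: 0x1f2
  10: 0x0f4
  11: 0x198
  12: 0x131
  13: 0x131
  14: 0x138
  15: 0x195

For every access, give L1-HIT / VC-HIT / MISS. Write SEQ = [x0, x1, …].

SEQ = [MISS, MISS, L1-HIT, MISS, L1-HIT, VC-HIT, L1-HIT, VC-HIT, VC-HIT, VC-HIT, MISS, L1-HIT, VC-HIT, L1-HIT, L1-HIT, L1-HIT]

  [0] addr=0x138 blk=19 s=3: MISS | VC []
  [1] addr=0x19a blk=25 s=1: MISS | VC []
  [2] addr=0x13c blk=19 s=3: L1-HIT | VC []
  [3] addr=0x1fb blk=31 s=3: MISS | VC [19]
  [4] addr=0x19a blk=25 s=1: L1-HIT | VC [19]
  [5] addr=0x136 blk=19 s=3: VC-HIT | VC [31]
  [6] addr=0x13b blk=19 s=3: L1-HIT | VC [31]
  [7] addr=0x1f3 blk=31 s=3: VC-HIT | VC [19]
  [8] addr=0x13a blk=19 s=3: VC-HIT | VC [31]
  [9] addr=0x1f2 blk=31 s=3: VC-HIT | VC [19]
  [10] addr=0xf4 blk=15 s=3: MISS | VC [19, 31]
  [11] addr=0x198 blk=25 s=1: L1-HIT | VC [19, 31]
  [12] addr=0x131 blk=19 s=3: VC-HIT | VC [15, 31]
  [13] addr=0x131 blk=19 s=3: L1-HIT | VC [15, 31]
  [14] addr=0x138 blk=19 s=3: L1-HIT | VC [15, 31]
  [15] addr=0x195 blk=25 s=1: L1-HIT | VC [15, 31]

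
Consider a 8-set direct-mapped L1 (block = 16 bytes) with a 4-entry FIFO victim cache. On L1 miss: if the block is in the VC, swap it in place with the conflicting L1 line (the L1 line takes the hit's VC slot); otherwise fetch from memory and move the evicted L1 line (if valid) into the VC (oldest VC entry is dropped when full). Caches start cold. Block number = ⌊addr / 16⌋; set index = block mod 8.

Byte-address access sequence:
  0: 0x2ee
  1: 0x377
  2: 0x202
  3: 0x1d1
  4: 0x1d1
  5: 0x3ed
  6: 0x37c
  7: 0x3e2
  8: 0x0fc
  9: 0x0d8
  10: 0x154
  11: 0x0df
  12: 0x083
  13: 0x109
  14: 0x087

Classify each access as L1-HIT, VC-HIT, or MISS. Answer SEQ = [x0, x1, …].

SEQ = [MISS, MISS, MISS, MISS, L1-HIT, MISS, L1-HIT, L1-HIT, MISS, MISS, MISS, VC-HIT, MISS, MISS, VC-HIT]

0: 0x2ee (blk 46, set 6) → MISS  vc=[]
1: 0x377 (blk 55, set 7) → MISS  vc=[]
2: 0x202 (blk 32, set 0) → MISS  vc=[]
3: 0x1d1 (blk 29, set 5) → MISS  vc=[]
4: 0x1d1 (blk 29, set 5) → L1-HIT  vc=[]
5: 0x3ed (blk 62, set 6) → MISS  vc=[46]
6: 0x37c (blk 55, set 7) → L1-HIT  vc=[46]
7: 0x3e2 (blk 62, set 6) → L1-HIT  vc=[46]
8: 0xfc (blk 15, set 7) → MISS  vc=[46, 55]
9: 0xd8 (blk 13, set 5) → MISS  vc=[46, 55, 29]
10: 0x154 (blk 21, set 5) → MISS  vc=[46, 55, 29, 13]
11: 0xdf (blk 13, set 5) → VC-HIT  vc=[46, 55, 29, 21]
12: 0x83 (blk 8, set 0) → MISS  vc=[55, 29, 21, 32]
13: 0x109 (blk 16, set 0) → MISS  vc=[29, 21, 32, 8]
14: 0x87 (blk 8, set 0) → VC-HIT  vc=[29, 21, 32, 16]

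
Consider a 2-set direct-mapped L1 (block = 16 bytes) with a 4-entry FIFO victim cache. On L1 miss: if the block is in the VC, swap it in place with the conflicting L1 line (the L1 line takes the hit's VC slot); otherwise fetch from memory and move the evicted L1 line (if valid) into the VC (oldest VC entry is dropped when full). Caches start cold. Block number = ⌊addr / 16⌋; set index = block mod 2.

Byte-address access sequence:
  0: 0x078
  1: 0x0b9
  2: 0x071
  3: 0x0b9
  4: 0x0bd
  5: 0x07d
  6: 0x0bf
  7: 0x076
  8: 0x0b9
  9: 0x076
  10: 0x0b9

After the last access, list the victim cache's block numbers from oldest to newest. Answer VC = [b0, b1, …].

VC = [7]

  [0] addr=0x78 blk=7 s=1: MISS | VC []
  [1] addr=0xb9 blk=11 s=1: MISS | VC [7]
  [2] addr=0x71 blk=7 s=1: VC-HIT | VC [11]
  [3] addr=0xb9 blk=11 s=1: VC-HIT | VC [7]
  [4] addr=0xbd blk=11 s=1: L1-HIT | VC [7]
  [5] addr=0x7d blk=7 s=1: VC-HIT | VC [11]
  [6] addr=0xbf blk=11 s=1: VC-HIT | VC [7]
  [7] addr=0x76 blk=7 s=1: VC-HIT | VC [11]
  [8] addr=0xb9 blk=11 s=1: VC-HIT | VC [7]
  [9] addr=0x76 blk=7 s=1: VC-HIT | VC [11]
  [10] addr=0xb9 blk=11 s=1: VC-HIT | VC [7]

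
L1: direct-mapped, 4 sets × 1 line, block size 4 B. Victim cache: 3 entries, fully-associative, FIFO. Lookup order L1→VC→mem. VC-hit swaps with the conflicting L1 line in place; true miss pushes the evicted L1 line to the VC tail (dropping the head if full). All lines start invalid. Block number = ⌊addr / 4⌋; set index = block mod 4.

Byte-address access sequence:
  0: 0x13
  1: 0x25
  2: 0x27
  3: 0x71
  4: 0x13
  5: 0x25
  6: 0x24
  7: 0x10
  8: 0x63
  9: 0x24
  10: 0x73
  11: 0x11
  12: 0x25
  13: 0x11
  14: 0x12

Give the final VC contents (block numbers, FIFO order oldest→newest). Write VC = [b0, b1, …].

VC = [24, 28]

#0 0x13→b4/s0 MISS; vc=[]
#1 0x25→b9/s1 MISS; vc=[]
#2 0x27→b9/s1 L1-HIT; vc=[]
#3 0x71→b28/s0 MISS; vc=[4]
#4 0x13→b4/s0 VC-HIT; vc=[28]
#5 0x25→b9/s1 L1-HIT; vc=[28]
#6 0x24→b9/s1 L1-HIT; vc=[28]
#7 0x10→b4/s0 L1-HIT; vc=[28]
#8 0x63→b24/s0 MISS; vc=[28,4]
#9 0x24→b9/s1 L1-HIT; vc=[28,4]
#10 0x73→b28/s0 VC-HIT; vc=[24,4]
#11 0x11→b4/s0 VC-HIT; vc=[24,28]
#12 0x25→b9/s1 L1-HIT; vc=[24,28]
#13 0x11→b4/s0 L1-HIT; vc=[24,28]
#14 0x12→b4/s0 L1-HIT; vc=[24,28]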